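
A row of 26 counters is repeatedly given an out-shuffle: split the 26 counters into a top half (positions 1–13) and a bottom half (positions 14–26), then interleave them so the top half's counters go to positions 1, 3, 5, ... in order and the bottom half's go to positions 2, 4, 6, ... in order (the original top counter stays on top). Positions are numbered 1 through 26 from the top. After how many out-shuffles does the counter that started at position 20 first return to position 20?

Follow position 20 under repeated out-shuffles:
20 → 14 → 2 → 3 → 5 → 9 → 17 → 8 → 15 → 4 → 7 → 13 → 25 → 24 → 22 → 18 → 10 → 19 → 12 → 23 → 20
It first returns after 20 out-shuffles.

20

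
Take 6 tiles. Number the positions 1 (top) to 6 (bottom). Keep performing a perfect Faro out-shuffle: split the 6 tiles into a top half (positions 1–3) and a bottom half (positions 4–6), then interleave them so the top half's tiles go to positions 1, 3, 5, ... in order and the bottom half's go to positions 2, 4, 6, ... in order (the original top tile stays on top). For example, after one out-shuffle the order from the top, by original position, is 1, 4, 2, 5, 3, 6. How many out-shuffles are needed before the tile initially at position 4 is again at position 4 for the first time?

Follow position 4 under repeated out-shuffles:
4 → 2 → 3 → 5 → 4
It first returns after 4 out-shuffles.

4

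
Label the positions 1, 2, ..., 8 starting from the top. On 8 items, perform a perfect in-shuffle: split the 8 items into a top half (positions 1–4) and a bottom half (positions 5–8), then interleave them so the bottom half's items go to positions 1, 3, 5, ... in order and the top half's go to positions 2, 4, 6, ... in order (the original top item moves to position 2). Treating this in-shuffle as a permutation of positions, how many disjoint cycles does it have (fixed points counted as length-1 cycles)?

Trace each unvisited position around until it returns:
(1 2 4 8 7 5) (3 6)
2 cycles in total.

2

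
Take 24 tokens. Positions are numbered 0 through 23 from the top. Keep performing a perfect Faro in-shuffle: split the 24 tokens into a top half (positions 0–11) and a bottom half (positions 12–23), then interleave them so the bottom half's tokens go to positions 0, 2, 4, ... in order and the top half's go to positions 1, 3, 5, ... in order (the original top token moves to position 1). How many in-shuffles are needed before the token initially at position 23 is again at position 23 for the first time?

20

Follow position 23 under repeated in-shuffles:
23 → 22 → 20 → 16 → 8 → 17 → 10 → 21 → 18 → 12 → 0 → 1 → 3 → 7 → 15 → 6 → 13 → 2 → 5 → 11 → 23
It first returns after 20 in-shuffles.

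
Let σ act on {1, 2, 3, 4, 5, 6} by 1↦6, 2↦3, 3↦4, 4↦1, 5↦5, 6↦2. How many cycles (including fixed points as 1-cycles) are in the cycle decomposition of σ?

Cycle decomposition: (1 6 2 3 4) (5).
2 cycles.

2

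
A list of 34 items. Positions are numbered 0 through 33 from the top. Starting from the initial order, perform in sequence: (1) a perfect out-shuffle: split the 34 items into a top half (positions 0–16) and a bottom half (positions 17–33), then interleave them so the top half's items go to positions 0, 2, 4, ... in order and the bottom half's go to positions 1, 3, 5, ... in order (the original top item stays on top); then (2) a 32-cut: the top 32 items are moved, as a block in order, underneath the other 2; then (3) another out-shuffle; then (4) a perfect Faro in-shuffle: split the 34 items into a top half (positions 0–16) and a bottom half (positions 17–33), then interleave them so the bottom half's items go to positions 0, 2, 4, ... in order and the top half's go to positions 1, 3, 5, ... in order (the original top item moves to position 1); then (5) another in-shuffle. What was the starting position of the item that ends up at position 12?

Undo the operations in reverse order, starting from position 12:
  undo op 5 (in-shuffle, from bottom half): 12 ← 23
  undo op 4 (in-shuffle, from top half): 23 ← 11
  undo op 3 (out-shuffle, from bottom half): 11 ← 22
  undo op 2 (cut 32): 22 ← 20
  undo op 1 (out-shuffle, from top half): 20 ← 10
So the item at position 12 came from original position 10.

10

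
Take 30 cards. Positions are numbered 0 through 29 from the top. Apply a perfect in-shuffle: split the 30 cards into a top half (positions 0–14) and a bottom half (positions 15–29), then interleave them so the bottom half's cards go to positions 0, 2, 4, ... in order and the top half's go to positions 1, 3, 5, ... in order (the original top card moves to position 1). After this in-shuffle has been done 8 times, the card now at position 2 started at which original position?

11

Work backwards from position 2, undoing one in-shuffle at a time:
2 ← 16 ← 23 ← 11 ← 5 ← 2 ← 16 ← 23 ← 11
So the card now at position 2 started at position 11.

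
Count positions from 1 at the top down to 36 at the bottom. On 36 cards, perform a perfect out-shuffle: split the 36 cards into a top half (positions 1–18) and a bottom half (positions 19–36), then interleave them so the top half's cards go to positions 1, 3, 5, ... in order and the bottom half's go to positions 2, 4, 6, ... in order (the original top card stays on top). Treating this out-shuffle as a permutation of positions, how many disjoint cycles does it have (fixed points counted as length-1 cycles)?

Trace each unvisited position around until it returns:
(1) (2 3 5 9 17 33 ... len 12) (4 7 13 25 14 27 ... len 12) (6 11 21) (8 15 29 22) (16 31 26) (36)
7 cycles in total.

7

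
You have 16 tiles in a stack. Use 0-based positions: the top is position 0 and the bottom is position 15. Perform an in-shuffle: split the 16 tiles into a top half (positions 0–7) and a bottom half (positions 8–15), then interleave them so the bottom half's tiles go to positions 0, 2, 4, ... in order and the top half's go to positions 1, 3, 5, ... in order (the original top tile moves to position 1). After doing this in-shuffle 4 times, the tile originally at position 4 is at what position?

11

Track the tile's position through each in-shuffle:
4 → 9 → 2 → 5 → 11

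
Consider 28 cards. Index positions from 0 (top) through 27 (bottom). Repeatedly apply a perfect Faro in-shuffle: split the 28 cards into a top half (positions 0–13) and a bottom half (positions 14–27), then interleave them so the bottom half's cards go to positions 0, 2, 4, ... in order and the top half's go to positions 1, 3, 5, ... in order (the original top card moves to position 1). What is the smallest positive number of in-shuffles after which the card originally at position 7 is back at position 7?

28

Follow position 7 under repeated in-shuffles:
7 → 15 → 2 → 5 → 11 → 23 → 18 → 8 → ... → 7 (length 28)
It first returns after 28 in-shuffles.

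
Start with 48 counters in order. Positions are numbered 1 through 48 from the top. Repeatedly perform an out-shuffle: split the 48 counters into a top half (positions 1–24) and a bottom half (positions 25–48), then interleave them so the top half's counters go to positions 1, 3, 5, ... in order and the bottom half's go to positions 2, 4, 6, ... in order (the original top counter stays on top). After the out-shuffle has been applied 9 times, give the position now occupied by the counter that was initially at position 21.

42

Track the counter's position through each out-shuffle:
21 → 41 → 34 → 20 → 39 → 30 → 12 → 23 → 45 → 42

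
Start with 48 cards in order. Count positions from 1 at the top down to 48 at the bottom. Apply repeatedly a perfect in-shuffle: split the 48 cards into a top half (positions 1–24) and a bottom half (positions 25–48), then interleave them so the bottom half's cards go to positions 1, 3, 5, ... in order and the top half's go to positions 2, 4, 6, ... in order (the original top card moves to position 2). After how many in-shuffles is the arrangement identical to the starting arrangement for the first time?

21

The in-shuffle permutes the 48 positions with cycle lengths [3, 3, 21, 21].
Every card is home exactly when every cycle has completed a whole number of laps, i.e. after lcm(3, 21) = 21 in-shuffles.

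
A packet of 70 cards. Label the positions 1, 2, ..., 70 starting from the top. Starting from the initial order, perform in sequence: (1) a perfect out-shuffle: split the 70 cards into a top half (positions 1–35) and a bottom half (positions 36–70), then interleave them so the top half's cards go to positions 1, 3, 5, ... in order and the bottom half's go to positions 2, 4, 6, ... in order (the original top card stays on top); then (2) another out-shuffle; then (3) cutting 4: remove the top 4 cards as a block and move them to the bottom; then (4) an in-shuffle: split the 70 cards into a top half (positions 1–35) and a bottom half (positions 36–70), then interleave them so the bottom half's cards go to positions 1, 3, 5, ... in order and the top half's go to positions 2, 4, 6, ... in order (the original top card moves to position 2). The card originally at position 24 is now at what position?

Track the card from position 24 forward through each operation:
  after op 1 (out-shuffle): 24 → 47
  after op 2 (out-shuffle): 47 → 24
  after op 3 (cut 4): 24 → 20
  after op 4 (in-shuffle): 20 → 40

40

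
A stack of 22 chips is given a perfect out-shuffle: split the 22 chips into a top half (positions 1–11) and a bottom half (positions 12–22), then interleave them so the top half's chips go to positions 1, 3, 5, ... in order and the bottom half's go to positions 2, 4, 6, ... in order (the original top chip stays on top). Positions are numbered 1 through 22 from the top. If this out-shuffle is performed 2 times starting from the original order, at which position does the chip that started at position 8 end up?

Track the chip's position through each out-shuffle:
8 → 15 → 8

8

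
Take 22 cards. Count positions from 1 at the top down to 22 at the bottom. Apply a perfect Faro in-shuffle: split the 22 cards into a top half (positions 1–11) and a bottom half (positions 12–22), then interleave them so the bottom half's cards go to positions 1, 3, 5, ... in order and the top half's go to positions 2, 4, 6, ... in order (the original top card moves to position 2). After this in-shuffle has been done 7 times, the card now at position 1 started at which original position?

16

Work backwards from position 1, undoing one in-shuffle at a time:
1 ← 12 ← 6 ← 3 ← 13 ← 18 ← 9 ← 16
So the card now at position 1 started at position 16.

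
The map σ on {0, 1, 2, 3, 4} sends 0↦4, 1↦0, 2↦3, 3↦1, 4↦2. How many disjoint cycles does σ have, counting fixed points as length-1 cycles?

1

Cycle decomposition: (0 4 2 3 1).
1 cycle.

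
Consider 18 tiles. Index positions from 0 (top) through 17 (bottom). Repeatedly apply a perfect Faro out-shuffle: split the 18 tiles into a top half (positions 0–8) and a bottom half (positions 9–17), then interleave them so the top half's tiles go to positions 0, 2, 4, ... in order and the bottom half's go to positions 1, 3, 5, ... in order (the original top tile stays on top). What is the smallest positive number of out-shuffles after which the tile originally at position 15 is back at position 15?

Follow position 15 under repeated out-shuffles:
15 → 13 → 9 → 1 → 2 → 4 → 8 → 16 → 15
It first returns after 8 out-shuffles.

8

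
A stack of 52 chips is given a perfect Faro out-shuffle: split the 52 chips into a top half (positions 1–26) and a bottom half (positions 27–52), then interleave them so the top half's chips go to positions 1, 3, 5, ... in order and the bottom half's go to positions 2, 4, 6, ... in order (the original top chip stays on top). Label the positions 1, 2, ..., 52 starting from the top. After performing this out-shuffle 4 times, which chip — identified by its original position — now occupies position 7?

Work backwards from position 7, undoing one out-shuffle at a time:
7 ← 4 ← 28 ← 40 ← 46
So the chip now at position 7 started at position 46.

46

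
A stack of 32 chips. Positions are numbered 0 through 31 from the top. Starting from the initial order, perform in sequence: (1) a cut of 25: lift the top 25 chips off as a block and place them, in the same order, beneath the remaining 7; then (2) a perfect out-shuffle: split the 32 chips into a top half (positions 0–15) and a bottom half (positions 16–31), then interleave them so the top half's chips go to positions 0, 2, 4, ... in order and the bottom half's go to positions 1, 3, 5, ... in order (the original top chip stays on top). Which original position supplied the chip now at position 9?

13

Undo the operations in reverse order, starting from position 9:
  undo op 2 (out-shuffle, from bottom half): 9 ← 20
  undo op 1 (cut 25): 20 ← 13
So the chip at position 9 came from original position 13.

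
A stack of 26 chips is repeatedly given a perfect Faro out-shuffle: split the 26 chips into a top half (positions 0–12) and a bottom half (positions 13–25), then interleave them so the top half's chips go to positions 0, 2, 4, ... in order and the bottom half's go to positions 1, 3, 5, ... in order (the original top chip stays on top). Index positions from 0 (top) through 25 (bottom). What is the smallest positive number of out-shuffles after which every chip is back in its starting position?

20

The out-shuffle permutes the 26 positions with cycle lengths [1, 1, 4, 20].
Every chip is home exactly when every cycle has completed a whole number of laps, i.e. after lcm(1, 4, 20) = 20 out-shuffles.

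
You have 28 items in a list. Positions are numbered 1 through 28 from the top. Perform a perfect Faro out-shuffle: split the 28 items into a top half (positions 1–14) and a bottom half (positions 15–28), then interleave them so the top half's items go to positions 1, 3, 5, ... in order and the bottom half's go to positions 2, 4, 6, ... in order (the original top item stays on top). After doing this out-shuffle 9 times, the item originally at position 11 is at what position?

18

Track the item's position through each out-shuffle:
11 → 21 → 14 → 27 → 26 → 24 → 20 → 12 → 23 → 18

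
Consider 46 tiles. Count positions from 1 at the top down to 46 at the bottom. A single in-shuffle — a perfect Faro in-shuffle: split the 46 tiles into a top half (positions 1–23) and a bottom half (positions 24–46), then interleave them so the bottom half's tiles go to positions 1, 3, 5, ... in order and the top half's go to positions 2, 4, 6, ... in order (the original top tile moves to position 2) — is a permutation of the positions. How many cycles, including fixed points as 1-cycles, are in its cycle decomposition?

2

Trace each unvisited position around until it returns:
(1 2 4 8 16 32 ... len 23) (5 10 20 40 33 19 ... len 23)
2 cycles in total.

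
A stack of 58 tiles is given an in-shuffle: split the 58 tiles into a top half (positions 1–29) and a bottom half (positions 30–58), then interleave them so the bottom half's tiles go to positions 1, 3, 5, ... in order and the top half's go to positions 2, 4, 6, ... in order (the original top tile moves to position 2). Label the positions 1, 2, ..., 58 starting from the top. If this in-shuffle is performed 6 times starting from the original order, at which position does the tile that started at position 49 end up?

Track the tile's position through each in-shuffle:
49 → 39 → 19 → 38 → 17 → 34 → 9

9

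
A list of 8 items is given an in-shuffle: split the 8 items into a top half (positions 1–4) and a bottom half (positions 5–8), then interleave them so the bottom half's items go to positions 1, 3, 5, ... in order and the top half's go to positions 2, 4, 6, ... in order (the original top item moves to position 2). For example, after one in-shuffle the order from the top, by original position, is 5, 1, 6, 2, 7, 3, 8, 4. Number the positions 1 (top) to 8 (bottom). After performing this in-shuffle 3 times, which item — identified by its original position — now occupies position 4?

Work backwards from position 4, undoing one in-shuffle at a time:
4 ← 2 ← 1 ← 5
So the item now at position 4 started at position 5.

5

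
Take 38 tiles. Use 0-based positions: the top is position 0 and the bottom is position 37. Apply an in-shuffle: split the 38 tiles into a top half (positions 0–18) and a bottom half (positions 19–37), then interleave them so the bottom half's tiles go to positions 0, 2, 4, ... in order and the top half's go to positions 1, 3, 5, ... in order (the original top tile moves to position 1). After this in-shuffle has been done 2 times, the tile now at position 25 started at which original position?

25

Work backwards from position 25, undoing one in-shuffle at a time:
25 ← 12 ← 25
So the tile now at position 25 started at position 25.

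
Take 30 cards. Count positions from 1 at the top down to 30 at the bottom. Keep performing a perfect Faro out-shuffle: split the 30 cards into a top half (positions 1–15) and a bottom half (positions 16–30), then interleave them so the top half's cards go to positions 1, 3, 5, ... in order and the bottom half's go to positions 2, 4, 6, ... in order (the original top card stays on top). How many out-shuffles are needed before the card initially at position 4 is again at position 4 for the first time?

28

Follow position 4 under repeated out-shuffles:
4 → 7 → 13 → 25 → 20 → 10 → 19 → 8 → ... → 4 (length 28)
It first returns after 28 out-shuffles.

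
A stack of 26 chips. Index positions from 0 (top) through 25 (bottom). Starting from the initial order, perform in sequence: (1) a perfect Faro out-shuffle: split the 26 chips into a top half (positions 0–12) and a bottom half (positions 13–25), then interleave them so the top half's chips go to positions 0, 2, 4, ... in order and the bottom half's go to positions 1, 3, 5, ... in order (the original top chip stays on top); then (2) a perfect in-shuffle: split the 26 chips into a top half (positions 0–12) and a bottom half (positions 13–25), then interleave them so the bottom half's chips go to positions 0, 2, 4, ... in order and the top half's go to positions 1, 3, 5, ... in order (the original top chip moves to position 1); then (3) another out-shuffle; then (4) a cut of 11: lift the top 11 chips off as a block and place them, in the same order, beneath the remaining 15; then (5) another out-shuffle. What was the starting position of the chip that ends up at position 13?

7

Undo the operations in reverse order, starting from position 13:
  undo op 5 (out-shuffle, from bottom half): 13 ← 19
  undo op 4 (cut 11): 19 ← 4
  undo op 3 (out-shuffle, from top half): 4 ← 2
  undo op 2 (in-shuffle, from bottom half): 2 ← 14
  undo op 1 (out-shuffle, from top half): 14 ← 7
So the chip at position 13 came from original position 7.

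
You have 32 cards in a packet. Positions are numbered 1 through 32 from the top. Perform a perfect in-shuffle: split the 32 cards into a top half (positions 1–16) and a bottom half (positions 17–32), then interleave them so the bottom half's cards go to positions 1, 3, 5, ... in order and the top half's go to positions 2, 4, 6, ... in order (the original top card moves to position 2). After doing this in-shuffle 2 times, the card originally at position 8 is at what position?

32

Track the card's position through each in-shuffle:
8 → 16 → 32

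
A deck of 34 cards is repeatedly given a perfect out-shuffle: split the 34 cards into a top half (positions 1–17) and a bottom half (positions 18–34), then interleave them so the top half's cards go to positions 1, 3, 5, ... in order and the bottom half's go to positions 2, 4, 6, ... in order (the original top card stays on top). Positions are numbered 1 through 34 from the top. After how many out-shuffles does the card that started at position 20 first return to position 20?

10

Follow position 20 under repeated out-shuffles:
20 → 6 → 11 → 21 → 8 → 15 → 29 → 24 → 14 → 27 → 20
It first returns after 10 out-shuffles.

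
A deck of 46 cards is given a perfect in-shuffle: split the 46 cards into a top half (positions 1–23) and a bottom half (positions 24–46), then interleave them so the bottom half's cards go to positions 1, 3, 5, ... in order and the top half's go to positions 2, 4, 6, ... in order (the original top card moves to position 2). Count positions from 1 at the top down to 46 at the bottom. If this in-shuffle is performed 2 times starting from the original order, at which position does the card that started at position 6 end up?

24

Track the card's position through each in-shuffle:
6 → 12 → 24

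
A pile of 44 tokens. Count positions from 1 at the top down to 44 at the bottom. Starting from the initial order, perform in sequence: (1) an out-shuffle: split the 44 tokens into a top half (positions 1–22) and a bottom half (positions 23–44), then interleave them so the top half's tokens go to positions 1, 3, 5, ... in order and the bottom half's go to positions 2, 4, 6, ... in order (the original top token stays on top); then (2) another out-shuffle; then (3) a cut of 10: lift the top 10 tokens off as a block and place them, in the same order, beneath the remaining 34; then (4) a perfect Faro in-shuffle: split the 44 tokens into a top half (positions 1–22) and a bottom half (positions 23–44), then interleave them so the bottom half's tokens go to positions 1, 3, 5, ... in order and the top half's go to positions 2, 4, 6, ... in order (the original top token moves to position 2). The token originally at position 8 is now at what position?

Track the token from position 8 forward through each operation:
  after op 1 (out-shuffle): 8 → 15
  after op 2 (out-shuffle): 15 → 29
  after op 3 (cut 10): 29 → 19
  after op 4 (in-shuffle): 19 → 38

38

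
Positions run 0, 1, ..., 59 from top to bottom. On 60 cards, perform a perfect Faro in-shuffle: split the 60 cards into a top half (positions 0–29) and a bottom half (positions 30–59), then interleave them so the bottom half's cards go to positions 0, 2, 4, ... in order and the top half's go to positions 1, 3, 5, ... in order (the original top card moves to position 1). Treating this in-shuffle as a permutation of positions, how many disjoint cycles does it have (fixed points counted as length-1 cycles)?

1

Trace each unvisited position around until it returns:
(0 1 3 7 15 31 ... len 60)
1 cycle in total.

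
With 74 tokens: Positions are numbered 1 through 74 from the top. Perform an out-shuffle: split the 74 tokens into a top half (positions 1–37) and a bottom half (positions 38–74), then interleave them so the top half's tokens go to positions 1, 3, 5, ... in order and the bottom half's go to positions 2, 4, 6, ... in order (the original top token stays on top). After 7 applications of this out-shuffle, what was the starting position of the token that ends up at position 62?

Work backwards from position 62, undoing one out-shuffle at a time:
62 ← 68 ← 71 ← 36 ← 55 ← 28 ← 51 ← 26
So the token now at position 62 started at position 26.

26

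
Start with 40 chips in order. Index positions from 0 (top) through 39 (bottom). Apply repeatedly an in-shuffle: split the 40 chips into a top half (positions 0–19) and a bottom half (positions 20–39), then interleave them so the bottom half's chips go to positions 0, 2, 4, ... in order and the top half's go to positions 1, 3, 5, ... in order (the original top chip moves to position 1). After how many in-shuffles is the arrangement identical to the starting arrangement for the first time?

20

The in-shuffle permutes the 40 positions with cycle lengths [20, 20].
Every chip is home exactly when every cycle has completed a whole number of laps, i.e. after lcm(20) = 20 in-shuffles.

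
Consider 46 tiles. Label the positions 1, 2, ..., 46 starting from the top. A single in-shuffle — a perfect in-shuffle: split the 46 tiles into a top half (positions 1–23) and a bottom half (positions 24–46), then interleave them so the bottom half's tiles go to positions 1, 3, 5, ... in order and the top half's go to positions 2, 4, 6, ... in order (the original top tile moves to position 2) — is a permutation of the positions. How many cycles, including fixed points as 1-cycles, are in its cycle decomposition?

Trace each unvisited position around until it returns:
(1 2 4 8 16 32 ... len 23) (5 10 20 40 33 19 ... len 23)
2 cycles in total.

2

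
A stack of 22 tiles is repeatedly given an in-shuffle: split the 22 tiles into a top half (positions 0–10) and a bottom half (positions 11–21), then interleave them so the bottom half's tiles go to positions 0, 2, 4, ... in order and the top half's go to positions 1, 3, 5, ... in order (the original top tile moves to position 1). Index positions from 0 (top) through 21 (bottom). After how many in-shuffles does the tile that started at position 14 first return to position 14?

Follow position 14 under repeated in-shuffles:
14 → 6 → 13 → 4 → 9 → 19 → 16 → 10 → 21 → 20 → 18 → 14
It first returns after 11 in-shuffles.

11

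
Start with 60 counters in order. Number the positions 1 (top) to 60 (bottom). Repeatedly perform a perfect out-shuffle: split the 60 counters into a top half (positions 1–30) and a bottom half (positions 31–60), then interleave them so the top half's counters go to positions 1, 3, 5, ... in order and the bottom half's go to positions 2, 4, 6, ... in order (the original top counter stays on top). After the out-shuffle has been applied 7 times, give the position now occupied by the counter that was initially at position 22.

34

Track the counter's position through each out-shuffle:
22 → 43 → 26 → 51 → 42 → 24 → 47 → 34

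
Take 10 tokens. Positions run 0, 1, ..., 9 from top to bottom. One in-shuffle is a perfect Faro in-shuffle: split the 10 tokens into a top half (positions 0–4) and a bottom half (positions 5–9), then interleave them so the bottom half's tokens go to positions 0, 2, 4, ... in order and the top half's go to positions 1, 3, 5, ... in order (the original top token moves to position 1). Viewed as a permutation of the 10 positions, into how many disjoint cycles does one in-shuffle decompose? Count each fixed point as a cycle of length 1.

Trace each unvisited position around until it returns:
(0 1 3 7 4 9 8 6 2 5)
1 cycle in total.

1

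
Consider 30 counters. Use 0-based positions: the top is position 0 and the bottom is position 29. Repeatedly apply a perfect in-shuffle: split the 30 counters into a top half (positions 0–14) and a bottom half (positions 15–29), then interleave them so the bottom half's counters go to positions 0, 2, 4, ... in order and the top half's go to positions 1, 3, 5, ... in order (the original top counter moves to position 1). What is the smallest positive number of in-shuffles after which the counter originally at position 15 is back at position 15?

5

Follow position 15 under repeated in-shuffles:
15 → 0 → 1 → 3 → 7 → 15
It first returns after 5 in-shuffles.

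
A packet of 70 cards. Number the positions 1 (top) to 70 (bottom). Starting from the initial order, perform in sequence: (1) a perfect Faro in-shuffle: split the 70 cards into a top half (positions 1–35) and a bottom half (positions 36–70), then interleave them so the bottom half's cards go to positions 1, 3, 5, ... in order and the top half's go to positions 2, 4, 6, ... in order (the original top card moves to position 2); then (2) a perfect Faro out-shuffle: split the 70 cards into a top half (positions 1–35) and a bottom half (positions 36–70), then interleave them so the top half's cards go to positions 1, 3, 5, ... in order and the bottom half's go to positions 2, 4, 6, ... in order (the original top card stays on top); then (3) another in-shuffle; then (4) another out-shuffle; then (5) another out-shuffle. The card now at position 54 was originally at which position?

Undo the operations in reverse order, starting from position 54:
  undo op 5 (out-shuffle, from bottom half): 54 ← 62
  undo op 4 (out-shuffle, from bottom half): 62 ← 66
  undo op 3 (in-shuffle, from top half): 66 ← 33
  undo op 2 (out-shuffle, from top half): 33 ← 17
  undo op 1 (in-shuffle, from bottom half): 17 ← 44
So the card at position 54 came from original position 44.

44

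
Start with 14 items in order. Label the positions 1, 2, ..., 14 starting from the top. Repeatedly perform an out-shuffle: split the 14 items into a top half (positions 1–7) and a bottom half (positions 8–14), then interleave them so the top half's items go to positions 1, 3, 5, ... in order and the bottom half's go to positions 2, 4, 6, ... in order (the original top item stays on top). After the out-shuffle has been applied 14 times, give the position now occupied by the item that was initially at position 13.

Track position through each out-shuffle: 13 → 12 → 10 → 6 → 11 → ... (continuing for 14 shuffles total) → 10.

10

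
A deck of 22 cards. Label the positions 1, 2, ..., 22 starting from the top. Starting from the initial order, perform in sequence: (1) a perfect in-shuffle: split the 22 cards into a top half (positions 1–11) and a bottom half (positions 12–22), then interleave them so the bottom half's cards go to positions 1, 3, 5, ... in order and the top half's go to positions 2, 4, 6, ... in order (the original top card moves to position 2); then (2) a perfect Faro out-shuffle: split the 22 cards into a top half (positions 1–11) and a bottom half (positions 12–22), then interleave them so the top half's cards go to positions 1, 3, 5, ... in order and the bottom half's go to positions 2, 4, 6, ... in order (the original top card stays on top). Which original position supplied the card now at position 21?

Undo the operations in reverse order, starting from position 21:
  undo op 2 (out-shuffle, from top half): 21 ← 11
  undo op 1 (in-shuffle, from bottom half): 11 ← 17
So the card at position 21 came from original position 17.

17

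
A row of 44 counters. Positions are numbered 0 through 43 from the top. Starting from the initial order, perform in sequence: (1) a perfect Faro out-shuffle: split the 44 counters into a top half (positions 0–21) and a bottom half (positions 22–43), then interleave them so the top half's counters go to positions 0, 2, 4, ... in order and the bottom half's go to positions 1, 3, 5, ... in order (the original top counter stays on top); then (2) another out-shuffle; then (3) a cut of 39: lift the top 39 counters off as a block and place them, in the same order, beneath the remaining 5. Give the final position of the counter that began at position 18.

34

Track the counter from position 18 forward through each operation:
  after op 1 (out-shuffle): 18 → 36
  after op 2 (out-shuffle): 36 → 29
  after op 3 (cut 39): 29 → 34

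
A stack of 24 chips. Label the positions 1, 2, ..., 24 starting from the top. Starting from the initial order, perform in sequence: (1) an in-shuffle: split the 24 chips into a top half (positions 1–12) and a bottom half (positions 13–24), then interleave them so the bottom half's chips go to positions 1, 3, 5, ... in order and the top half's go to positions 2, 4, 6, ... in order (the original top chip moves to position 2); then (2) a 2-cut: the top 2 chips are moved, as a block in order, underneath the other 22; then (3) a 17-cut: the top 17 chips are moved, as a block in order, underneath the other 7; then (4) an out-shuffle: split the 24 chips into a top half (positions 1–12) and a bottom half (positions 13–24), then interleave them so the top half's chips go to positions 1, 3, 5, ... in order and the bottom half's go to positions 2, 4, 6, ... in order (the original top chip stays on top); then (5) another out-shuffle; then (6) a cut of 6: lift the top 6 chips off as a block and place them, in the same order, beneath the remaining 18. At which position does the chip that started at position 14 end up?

24

Track the chip from position 14 forward through each operation:
  after op 1 (in-shuffle): 14 → 3
  after op 2 (cut 2): 3 → 1
  after op 3 (cut 17): 1 → 8
  after op 4 (out-shuffle): 8 → 15
  after op 5 (out-shuffle): 15 → 6
  after op 6 (cut 6): 6 → 24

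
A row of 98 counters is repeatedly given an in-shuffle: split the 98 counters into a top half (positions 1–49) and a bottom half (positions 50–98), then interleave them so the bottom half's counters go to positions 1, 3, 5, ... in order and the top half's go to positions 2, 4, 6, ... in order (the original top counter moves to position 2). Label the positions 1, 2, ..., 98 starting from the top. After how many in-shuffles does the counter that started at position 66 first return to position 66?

Follow position 66 under repeated in-shuffles:
66 → 33 → 66
It first returns after 2 in-shuffles.

2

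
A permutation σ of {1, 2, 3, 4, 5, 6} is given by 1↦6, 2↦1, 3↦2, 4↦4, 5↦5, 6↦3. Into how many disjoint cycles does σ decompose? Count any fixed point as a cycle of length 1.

3

Cycle decomposition: (1 6 3 2) (4) (5).
3 cycles.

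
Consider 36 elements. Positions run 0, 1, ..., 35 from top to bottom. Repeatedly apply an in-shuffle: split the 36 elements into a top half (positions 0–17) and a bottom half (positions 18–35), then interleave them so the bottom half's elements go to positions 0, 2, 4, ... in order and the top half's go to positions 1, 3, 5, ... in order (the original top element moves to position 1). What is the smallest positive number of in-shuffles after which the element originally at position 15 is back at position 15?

Follow position 15 under repeated in-shuffles:
15 → 31 → 26 → 16 → 33 → 30 → 24 → 12 → ... → 15 (length 36)
It first returns after 36 in-shuffles.

36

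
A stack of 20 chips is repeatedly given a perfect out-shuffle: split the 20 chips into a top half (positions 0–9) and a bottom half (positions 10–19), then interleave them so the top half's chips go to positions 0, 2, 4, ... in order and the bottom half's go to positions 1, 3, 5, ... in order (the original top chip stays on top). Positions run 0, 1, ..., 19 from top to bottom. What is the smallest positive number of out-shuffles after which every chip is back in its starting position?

The out-shuffle permutes the 20 positions with cycle lengths [1, 1, 18].
Every chip is home exactly when every cycle has completed a whole number of laps, i.e. after lcm(1, 18) = 18 out-shuffles.

18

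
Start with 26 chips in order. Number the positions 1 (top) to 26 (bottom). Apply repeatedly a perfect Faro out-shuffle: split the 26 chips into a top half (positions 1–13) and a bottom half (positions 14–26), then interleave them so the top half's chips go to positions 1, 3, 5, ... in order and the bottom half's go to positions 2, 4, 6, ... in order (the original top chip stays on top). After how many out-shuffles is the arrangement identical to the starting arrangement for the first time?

The out-shuffle permutes the 26 positions with cycle lengths [1, 1, 4, 20].
Every chip is home exactly when every cycle has completed a whole number of laps, i.e. after lcm(1, 4, 20) = 20 out-shuffles.

20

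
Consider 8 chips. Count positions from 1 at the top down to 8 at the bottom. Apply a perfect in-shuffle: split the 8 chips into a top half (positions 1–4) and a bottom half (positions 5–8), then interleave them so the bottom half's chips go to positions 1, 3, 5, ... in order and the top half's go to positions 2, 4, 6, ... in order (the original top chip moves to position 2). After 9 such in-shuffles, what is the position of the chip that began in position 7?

2

Track the chip's position through each in-shuffle:
7 → 5 → 1 → 2 → 4 → 8 → 7 → 5 → 1 → 2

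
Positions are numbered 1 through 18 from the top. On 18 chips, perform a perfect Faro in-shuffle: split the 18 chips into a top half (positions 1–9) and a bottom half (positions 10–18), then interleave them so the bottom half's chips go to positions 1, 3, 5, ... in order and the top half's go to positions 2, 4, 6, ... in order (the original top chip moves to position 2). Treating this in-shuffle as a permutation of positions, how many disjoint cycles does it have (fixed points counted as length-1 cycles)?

1

Trace each unvisited position around until it returns:
(1 2 4 8 16 13 ... len 18)
1 cycle in total.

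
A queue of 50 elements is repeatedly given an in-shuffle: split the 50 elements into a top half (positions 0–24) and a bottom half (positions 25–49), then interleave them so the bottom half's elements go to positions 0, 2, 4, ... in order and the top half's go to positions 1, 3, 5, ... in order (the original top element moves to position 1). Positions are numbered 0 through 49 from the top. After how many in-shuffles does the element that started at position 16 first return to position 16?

2

Follow position 16 under repeated in-shuffles:
16 → 33 → 16
It first returns after 2 in-shuffles.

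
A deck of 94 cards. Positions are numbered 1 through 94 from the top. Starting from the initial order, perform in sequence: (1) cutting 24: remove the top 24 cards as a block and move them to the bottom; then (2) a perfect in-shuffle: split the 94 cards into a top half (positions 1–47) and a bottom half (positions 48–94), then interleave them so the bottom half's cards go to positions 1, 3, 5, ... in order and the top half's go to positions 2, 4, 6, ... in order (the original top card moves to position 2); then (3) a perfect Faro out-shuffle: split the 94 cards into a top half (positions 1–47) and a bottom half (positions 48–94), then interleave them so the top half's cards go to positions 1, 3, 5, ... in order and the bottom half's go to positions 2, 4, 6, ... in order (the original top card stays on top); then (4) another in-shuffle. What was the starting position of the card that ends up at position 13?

61

Undo the operations in reverse order, starting from position 13:
  undo op 4 (in-shuffle, from bottom half): 13 ← 54
  undo op 3 (out-shuffle, from bottom half): 54 ← 74
  undo op 2 (in-shuffle, from top half): 74 ← 37
  undo op 1 (cut 24): 37 ← 61
So the card at position 13 came from original position 61.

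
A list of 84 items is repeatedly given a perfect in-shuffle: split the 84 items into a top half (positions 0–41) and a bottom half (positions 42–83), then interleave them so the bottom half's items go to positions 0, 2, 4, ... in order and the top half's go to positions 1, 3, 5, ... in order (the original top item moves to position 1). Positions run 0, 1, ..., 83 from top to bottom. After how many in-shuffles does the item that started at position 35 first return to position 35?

8

Follow position 35 under repeated in-shuffles:
35 → 71 → 58 → 32 → 65 → 46 → 8 → 17 → 35
It first returns after 8 in-shuffles.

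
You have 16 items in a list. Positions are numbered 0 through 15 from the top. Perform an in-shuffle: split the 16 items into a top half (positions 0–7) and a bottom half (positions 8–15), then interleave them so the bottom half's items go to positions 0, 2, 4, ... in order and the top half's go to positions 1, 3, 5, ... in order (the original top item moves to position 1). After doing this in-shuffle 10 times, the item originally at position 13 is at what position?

Track the item's position through each in-shuffle:
13 → 10 → 4 → 9 → 2 → 5 → 11 → 6 → 13 → 10 → 4

4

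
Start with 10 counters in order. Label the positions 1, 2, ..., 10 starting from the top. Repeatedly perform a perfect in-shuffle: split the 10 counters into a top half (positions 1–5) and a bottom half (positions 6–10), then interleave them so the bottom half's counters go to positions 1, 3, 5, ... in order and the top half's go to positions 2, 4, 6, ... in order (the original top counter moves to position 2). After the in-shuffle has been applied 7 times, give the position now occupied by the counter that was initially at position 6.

9

Track the counter's position through each in-shuffle:
6 → 1 → 2 → 4 → 8 → 5 → 10 → 9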